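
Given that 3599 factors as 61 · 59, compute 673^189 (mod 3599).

Mod 61: 673 ≡ 2; by Fermat, exponent reduces to 189 mod 60 = 9; 2^9 ≡ 24 (mod 61).
Mod 59: 673 ≡ 24; by Fermat, exponent reduces to 189 mod 58 = 15; 24^15 ≡ 34 (mod 59).
Combine by CRT: x ≡ 24 (mod 61), x ≡ 34 (mod 59) ⇒ x ≡ 329 (mod 3599).

329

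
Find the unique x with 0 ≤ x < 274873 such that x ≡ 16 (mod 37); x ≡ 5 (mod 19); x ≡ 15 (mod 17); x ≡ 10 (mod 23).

The moduli are pairwise coprime; N = 37·19·17·23 = 274873.
N/37 = 7429; 7429 ≡ 29 (mod 37); 29·23 ≡ 1, so inverse 23.
N/19 = 14467; 14467 ≡ 8 (mod 19); 8·12 ≡ 1, so inverse 12.
N/17 = 16169; 16169 ≡ 2 (mod 17); 2·9 ≡ 1, so inverse 9.
N/23 = 11951; 11951 ≡ 14 (mod 23); 14·5 ≡ 1, so inverse 5.
x ≡ 16·7429·23 + 5·14467·12 + 15·16169·9 + 10·11951·5 = 6382257.
6382257 mod 274873 = 60178.

60178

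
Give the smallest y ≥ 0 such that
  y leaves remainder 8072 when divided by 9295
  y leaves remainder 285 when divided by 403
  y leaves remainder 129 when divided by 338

gcd(9295, 403) = 13 and 13 | (285 − 8072), so the pair is consistent; merging gives y ≡ 249742 (mod 288145), where 288145 = lcm(9295, 403).
gcd(288145, 338) = 169 and 169 | (129 − 249742), so the pair is consistent; merging gives y ≡ 537887 (mod 576290), where 576290 = lcm(288145, 338).
The solution is unique modulo lcm(9295, 403, 338) = 576290.

537887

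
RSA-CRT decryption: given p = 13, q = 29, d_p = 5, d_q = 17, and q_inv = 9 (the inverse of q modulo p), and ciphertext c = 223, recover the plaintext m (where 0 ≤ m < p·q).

344

m₁ = c^(d_p) mod p: c ≡ 2 (mod 13), and 2^5 mod 13 = 6.
m₂ = c^(d_q) mod q: c ≡ 20 (mod 29), and 20^17 mod 29 = 25.
h = q_inv·(m₁ − m₂) mod p = 9·(6 − 25) mod 13 = 11.
m = m₂ + h·q = 25 + 11·29 = 344.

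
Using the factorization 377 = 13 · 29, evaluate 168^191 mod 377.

181

Mod 13: 168 ≡ 12; by Fermat, exponent reduces to 191 mod 12 = 11; 12^11 ≡ 12 (mod 13).
Mod 29: 168 ≡ 23; by Fermat, exponent reduces to 191 mod 28 = 23; 23^23 ≡ 7 (mod 29).
Combine by CRT: x ≡ 12 (mod 13), x ≡ 7 (mod 29) ⇒ x ≡ 181 (mod 377).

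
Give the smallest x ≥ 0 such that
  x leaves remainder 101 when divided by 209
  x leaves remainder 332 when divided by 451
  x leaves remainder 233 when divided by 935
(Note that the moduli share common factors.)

gcd(209, 451) = 11 and 11 | (332 − 101), so the pair is consistent; merging gives x ≡ 5744 (mod 8569), where 8569 = lcm(209, 451).
gcd(8569, 935) = 11 and 11 | (233 − 5744), so the pair is consistent; merging gives x ≡ 271383 (mod 728365), where 728365 = lcm(8569, 935).
The solution is unique modulo lcm(209, 451, 935) = 728365.

271383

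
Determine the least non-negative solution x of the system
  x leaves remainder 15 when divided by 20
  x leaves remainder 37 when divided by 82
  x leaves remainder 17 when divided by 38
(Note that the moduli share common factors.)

6515

gcd(20, 82) = 2 and 2 | (37 − 15), so the pair is consistent; merging gives x ≡ 775 (mod 820), where 820 = lcm(20, 82).
gcd(820, 38) = 2 and 2 | (17 − 775), so the pair is consistent; merging gives x ≡ 6515 (mod 15580), where 15580 = lcm(820, 38).
The solution is unique modulo lcm(20, 82, 38) = 15580.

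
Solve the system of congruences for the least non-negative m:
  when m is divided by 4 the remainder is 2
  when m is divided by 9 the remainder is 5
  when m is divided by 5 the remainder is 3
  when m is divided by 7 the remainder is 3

The moduli are pairwise coprime; N = 4·9·5·7 = 1260.
N/4 = 315; 315 ≡ 3 (mod 4); 3·3 ≡ 1, so inverse 3.
N/9 = 140; 140 ≡ 5 (mod 9); 5·2 ≡ 1, so inverse 2.
N/5 = 252; 252 ≡ 2 (mod 5); 2·3 ≡ 1, so inverse 3.
N/7 = 180; 180 ≡ 5 (mod 7); 5·3 ≡ 1, so inverse 3.
m ≡ 2·315·3 + 5·140·2 + 3·252·3 + 3·180·3 = 7178.
7178 mod 1260 = 878.

878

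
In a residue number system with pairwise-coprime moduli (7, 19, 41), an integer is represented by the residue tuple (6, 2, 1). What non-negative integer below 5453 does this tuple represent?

From x ≡ 6 (mod 7) write x = 6 + 7t. Substituting into x ≡ 2 (mod 19) gives 7t ≡ 15 (mod 19), and since 7⁻¹ ≡ 11 (mod 19), t ≡ 13. Hence x ≡ 6 + 7·13 = 97 (mod 133).
From x ≡ 97 (mod 133) write x = 97 + 133t. Substituting into x ≡ 1 (mod 41) gives 133t ≡ 27 (mod 41), and since 10⁻¹ ≡ 37 (mod 41), t ≡ 15. Hence x ≡ 97 + 133·15 = 2092 (mod 5453).

2092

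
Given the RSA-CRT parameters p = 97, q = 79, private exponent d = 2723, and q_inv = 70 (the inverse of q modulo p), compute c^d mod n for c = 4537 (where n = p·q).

7394

d_p = d mod (p−1) = 2723 mod 96 = 35; d_q = d mod (q−1) = 71.
m₁ = c^(d_p) mod p: c ≡ 75 (mod 97), and 75^35 mod 97 = 22.
m₂ = c^(d_q) mod q: c ≡ 34 (mod 79), and 34^71 mod 79 = 47.
h = q_inv·(m₁ − m₂) mod p = 70·(22 − 47) mod 97 = 93.
m = m₂ + h·q = 47 + 93·79 = 7394.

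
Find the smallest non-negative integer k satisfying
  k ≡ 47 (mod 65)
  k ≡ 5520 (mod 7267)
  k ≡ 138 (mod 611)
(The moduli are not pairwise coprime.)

gcd(65, 7267) = 13 and 13 | (5520 − 47), so the pair is consistent; merging gives k ≡ 12787 (mod 36335), where 36335 = lcm(65, 7267).
gcd(36335, 611) = 13 and 13 | (138 − 12787), so the pair is consistent; merging gives k ≡ 812157 (mod 1707745), where 1707745 = lcm(36335, 611).
The solution is unique modulo lcm(65, 7267, 611) = 1707745.

812157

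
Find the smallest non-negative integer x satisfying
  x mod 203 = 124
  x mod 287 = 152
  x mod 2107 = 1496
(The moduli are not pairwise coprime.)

Combine the congruences pairwise.
gcd(203, 287) = 7 and 7 | (152 − 124), so the pair is consistent; merging gives x ≡ 5605 (mod 8323), where 8323 = lcm(203, 287).
gcd(8323, 2107) = 7 and 7 | (1496 − 5605), so the pair is consistent; merging gives x ≡ 2502505 (mod 2505223), where 2505223 = lcm(8323, 2107).
The solution is unique modulo lcm(203, 287, 2107) = 2505223.

2502505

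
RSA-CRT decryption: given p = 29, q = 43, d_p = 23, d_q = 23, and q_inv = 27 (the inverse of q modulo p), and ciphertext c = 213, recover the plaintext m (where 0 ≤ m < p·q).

649

m₁ = c^(d_p) mod p: c ≡ 10 (mod 29), and 10^23 mod 29 = 11.
m₂ = c^(d_q) mod q: c ≡ 41 (mod 43), and 41^23 mod 43 = 4.
h = q_inv·(m₁ − m₂) mod p = 27·(11 − 4) mod 29 = 15.
m = m₂ + h·q = 4 + 15·43 = 649.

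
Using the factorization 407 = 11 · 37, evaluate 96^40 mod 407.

342

Mod 11: 96 ≡ 8; since 10 | 40, by Fermat 8^40 ≡ 1 (mod 11).
Mod 37: 96 ≡ 22; by Fermat, exponent reduces to 40 mod 36 = 4; 22^4 ≡ 9 (mod 37).
Combine by CRT: x ≡ 1 (mod 11), x ≡ 9 (mod 37) ⇒ x ≡ 342 (mod 407).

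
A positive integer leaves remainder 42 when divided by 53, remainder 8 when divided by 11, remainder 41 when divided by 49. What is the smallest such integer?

Combine the congruences pairwise.
From N ≡ 42 (mod 53) write N = 42 + 53t. Substituting into N ≡ 8 (mod 11) gives 53t ≡ 10 (mod 11), and since 9⁻¹ ≡ 5 (mod 11), t ≡ 6. Hence N ≡ 42 + 53·6 = 360 (mod 583).
From N ≡ 360 (mod 583) write N = 360 + 583t. Substituting into N ≡ 41 (mod 49) gives 583t ≡ 24 (mod 49), and since 44⁻¹ ≡ 39 (mod 49), t ≡ 5. Hence N ≡ 360 + 583·5 = 3275 (mod 28567).

3275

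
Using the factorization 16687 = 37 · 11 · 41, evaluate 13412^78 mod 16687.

Mod 37: 13412 ≡ 18; by Fermat, exponent reduces to 78 mod 36 = 6; 18^6 ≡ 11 (mod 37).
Mod 11: 13412 ≡ 3; by Fermat, exponent reduces to 78 mod 10 = 8; 3^8 ≡ 5 (mod 11).
Mod 41: 13412 ≡ 5; by Fermat, exponent reduces to 78 mod 40 = 38; 5^38 ≡ 23 (mod 41).
Combine by CRT: x ≡ 11 (mod 37), x ≡ 5 (mod 11), x ≡ 23 (mod 41) ⇒ x ≡ 7485 (mod 16687).

7485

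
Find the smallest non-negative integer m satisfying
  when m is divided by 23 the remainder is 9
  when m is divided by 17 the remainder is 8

331

From m ≡ 9 (mod 23) write m = 9 + 23t. Substituting into m ≡ 8 (mod 17) gives 23t ≡ 16 (mod 17), and since 6⁻¹ ≡ 3 (mod 17), t ≡ 14. Hence m ≡ 9 + 23·14 = 331 (mod 391).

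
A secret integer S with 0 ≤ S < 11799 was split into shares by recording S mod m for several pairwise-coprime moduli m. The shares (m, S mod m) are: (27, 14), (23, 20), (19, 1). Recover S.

The moduli are pairwise coprime; N = 27·23·19 = 11799.
N/27 = 437; 437 ≡ 5 (mod 27); 5·11 ≡ 1, so inverse 11.
N/23 = 513; 513 ≡ 7 (mod 23); 7·10 ≡ 1, so inverse 10.
N/19 = 621; 621 ≡ 13 (mod 19); 13·3 ≡ 1, so inverse 3.
S ≡ 14·437·11 + 20·513·10 + 1·621·3 = 171761.
171761 mod 11799 = 6575.

6575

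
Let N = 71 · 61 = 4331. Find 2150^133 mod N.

Mod 71: 2150 ≡ 20; by Fermat, exponent reduces to 133 mod 70 = 63; 20^63 ≡ 1 (mod 71).
Mod 61: 2150 ≡ 15; by Fermat, exponent reduces to 133 mod 60 = 13; 15^13 ≡ 16 (mod 61).
Combine by CRT: x ≡ 1 (mod 71), x ≡ 16 (mod 61) ⇒ x ≡ 2273 (mod 4331).

2273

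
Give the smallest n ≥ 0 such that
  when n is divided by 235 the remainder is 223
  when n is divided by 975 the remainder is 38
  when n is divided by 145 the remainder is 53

561638

Combine the congruences pairwise.
gcd(235, 975) = 5 and 5 | (38 − 223), so the pair is consistent; merging gives n ≡ 11738 (mod 45825), where 45825 = lcm(235, 975).
gcd(45825, 145) = 5 and 5 | (53 − 11738), so the pair is consistent; merging gives n ≡ 561638 (mod 1328925), where 1328925 = lcm(45825, 145).
The solution is unique modulo lcm(235, 975, 145) = 1328925.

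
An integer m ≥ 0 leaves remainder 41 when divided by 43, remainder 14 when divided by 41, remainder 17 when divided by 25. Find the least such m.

The moduli are pairwise coprime; N = 43·41·25 = 44075.
N/43 = 1025; 1025 ≡ 36 (mod 43); 36·6 ≡ 1, so inverse 6.
N/41 = 1075; 1075 ≡ 9 (mod 41); 9·32 ≡ 1, so inverse 32.
N/25 = 1763; 1763 ≡ 13 (mod 25); 13·2 ≡ 1, so inverse 2.
m ≡ 41·1025·6 + 14·1075·32 + 17·1763·2 = 793692.
793692 mod 44075 = 342.

342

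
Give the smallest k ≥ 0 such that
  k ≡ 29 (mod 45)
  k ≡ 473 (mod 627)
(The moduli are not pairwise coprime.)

gcd(45, 627) = 3 and 3 | (473 − 29), so the pair is consistent; merging gives k ≡ 8624 (mod 9405), where 9405 = lcm(45, 627).
The solution is unique modulo lcm(45, 627) = 9405.

8624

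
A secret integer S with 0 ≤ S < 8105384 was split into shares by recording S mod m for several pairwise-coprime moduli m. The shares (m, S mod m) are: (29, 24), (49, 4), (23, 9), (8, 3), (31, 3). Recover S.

From S ≡ 24 (mod 29) write S = 24 + 29t. Substituting into S ≡ 4 (mod 49) gives 29t ≡ 29 (mod 49), and since 29⁻¹ ≡ 22 (mod 49), t ≡ 1. Hence S ≡ 24 + 29·1 = 53 (mod 1421).
From S ≡ 53 (mod 1421) write S = 53 + 1421t. Substituting into S ≡ 9 (mod 23) gives 1421t ≡ 2 (mod 23), and since 18⁻¹ ≡ 9 (mod 23), t ≡ 18. Hence S ≡ 53 + 1421·18 = 25631 (mod 32683).
From S ≡ 25631 (mod 32683) write S = 25631 + 32683t. Substituting into S ≡ 3 (mod 8) gives 32683t ≡ 4 (mod 8), and since 3⁻¹ ≡ 3 (mod 8), t ≡ 4. Hence S ≡ 25631 + 32683·4 = 156363 (mod 261464).
From S ≡ 156363 (mod 261464) write S = 156363 + 261464t. Substituting into S ≡ 3 (mod 31) gives 261464t ≡ 4 (mod 31), and since 10⁻¹ ≡ 28 (mod 31), t ≡ 19. Hence S ≡ 156363 + 261464·19 = 5124179 (mod 8105384).

5124179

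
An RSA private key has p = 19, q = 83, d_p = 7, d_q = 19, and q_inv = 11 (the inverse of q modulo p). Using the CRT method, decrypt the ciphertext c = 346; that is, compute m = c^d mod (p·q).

709

m₁ = c^(d_p) mod p: c ≡ 4 (mod 19), and 4^7 mod 19 = 6.
m₂ = c^(d_q) mod q: c ≡ 14 (mod 83), and 14^19 mod 83 = 45.
h = q_inv·(m₁ − m₂) mod p = 11·(6 − 45) mod 19 = 8.
m = m₂ + h·q = 45 + 8·83 = 709.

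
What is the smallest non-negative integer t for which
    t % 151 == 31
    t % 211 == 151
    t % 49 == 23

1560918

The moduli are pairwise coprime; N = 151·211·49 = 1561189.
N/151 = 10339; 10339 ≡ 71 (mod 151); 71·134 ≡ 1, so inverse 134.
N/211 = 7399; 7399 ≡ 14 (mod 211); 14·196 ≡ 1, so inverse 196.
N/49 = 31861; 31861 ≡ 11 (mod 49); 11·9 ≡ 1, so inverse 9.
t ≡ 31·10339·134 + 151·7399·196 + 23·31861·9 = 268524237.
268524237 mod 1561189 = 1560918.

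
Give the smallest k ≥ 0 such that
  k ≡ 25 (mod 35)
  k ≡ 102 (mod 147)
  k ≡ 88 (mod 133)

gcd(35, 147) = 7 and 7 | (102 − 25), so the pair is consistent; merging gives k ≡ 690 (mod 735), where 735 = lcm(35, 147).
gcd(735, 133) = 7 and 7 | (88 − 690), so the pair is consistent; merging gives k ≡ 13920 (mod 13965), where 13965 = lcm(735, 133).
The solution is unique modulo lcm(35, 147, 133) = 13965.

13920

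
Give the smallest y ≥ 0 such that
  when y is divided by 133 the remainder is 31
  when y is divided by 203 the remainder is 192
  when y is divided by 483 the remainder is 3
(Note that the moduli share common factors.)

gcd(133, 203) = 7 and 7 | (192 − 31), so the pair is consistent; merging gives y ≡ 2425 (mod 3857), where 3857 = lcm(133, 203).
gcd(3857, 483) = 7 and 7 | (3 − 2425), so the pair is consistent; merging gives y ≡ 6282 (mod 266133), where 266133 = lcm(3857, 483).
The solution is unique modulo lcm(133, 203, 483) = 266133.

6282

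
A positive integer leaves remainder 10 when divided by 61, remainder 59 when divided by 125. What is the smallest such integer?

Combine the congruences pairwise.
From x ≡ 10 (mod 61) write x = 10 + 61t. Substituting into x ≡ 59 (mod 125) gives 61t ≡ 49 (mod 125), and since 61⁻¹ ≡ 41 (mod 125), t ≡ 9. Hence x ≡ 10 + 61·9 = 559 (mod 7625).

559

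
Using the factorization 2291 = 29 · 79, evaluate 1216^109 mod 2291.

743

Mod 29: 1216 ≡ 27; by Fermat, exponent reduces to 109 mod 28 = 25; 27^25 ≡ 18 (mod 29).
Mod 79: 1216 ≡ 31; by Fermat, exponent reduces to 109 mod 78 = 31; 31^31 ≡ 32 (mod 79).
Combine by CRT: x ≡ 18 (mod 29), x ≡ 32 (mod 79) ⇒ x ≡ 743 (mod 2291).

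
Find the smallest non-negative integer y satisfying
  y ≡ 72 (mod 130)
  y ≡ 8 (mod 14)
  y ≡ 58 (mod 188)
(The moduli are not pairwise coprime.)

gcd(130, 14) = 2 and 2 | (8 − 72), so the pair is consistent; merging gives y ≡ 722 (mod 910), where 910 = lcm(130, 14).
gcd(910, 188) = 2 and 2 | (58 − 722), so the pair is consistent; merging gives y ≡ 60782 (mod 85540), where 85540 = lcm(910, 188).
The solution is unique modulo lcm(130, 14, 188) = 85540.

60782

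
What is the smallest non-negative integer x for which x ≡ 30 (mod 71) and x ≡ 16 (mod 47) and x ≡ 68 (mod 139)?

265002

The moduli are pairwise coprime; N = 71·47·139 = 463843.
N/71 = 6533; 6533 ≡ 1 (mod 71), inverse 1.
N/47 = 9869; 9869 ≡ 46 (mod 47); 46·46 ≡ 1, so inverse 46.
N/139 = 3337; 3337 ≡ 1 (mod 139), inverse 1.
x ≡ 30·6533·1 + 16·9869·46 + 68·3337·1 = 7686490.
7686490 mod 463843 = 265002.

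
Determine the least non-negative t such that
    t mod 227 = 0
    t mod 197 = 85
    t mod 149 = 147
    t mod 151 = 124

The moduli are pairwise coprime; N = 227·197·149·151 = 1006132781.
N/227 = 4432303; 4432303 ≡ 128 (mod 227); 128·94 ≡ 1, so inverse 94.
N/197 = 5107273; 5107273 ≡ 48 (mod 197); 48·78 ≡ 1, so inverse 78.
N/149 = 6752569; 6752569 ≡ 38 (mod 149); 38·51 ≡ 1, so inverse 51.
N/151 = 6663131; 6663131 ≡ 105 (mod 151); 105·128 ≡ 1, so inverse 128.
t ≡ 0·4432303·94 + 85·5107273·78 + 147·6752569·51 + 124·6663131·128 = 190242445015.
190242445015 mod 1006132781 = 83349406.

83349406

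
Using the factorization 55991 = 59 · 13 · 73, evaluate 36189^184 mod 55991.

Mod 59: 36189 ≡ 22; by Fermat, exponent reduces to 184 mod 58 = 10; 22^10 ≡ 29 (mod 59).
Mod 13: 36189 ≡ 10; by Fermat, exponent reduces to 184 mod 12 = 4; 10^4 ≡ 3 (mod 13).
Mod 73: 36189 ≡ 54; by Fermat, exponent reduces to 184 mod 72 = 40; 54^40 ≡ 16 (mod 73).
Combine by CRT: x ≡ 29 (mod 59), x ≡ 3 (mod 13), x ≡ 16 (mod 73) ⇒ x ≡ 36078 (mod 55991).

36078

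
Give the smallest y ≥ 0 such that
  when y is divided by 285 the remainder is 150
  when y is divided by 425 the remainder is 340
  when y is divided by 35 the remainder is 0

105315

gcd(285, 425) = 5 and 5 | (340 − 150), so the pair is consistent; merging gives y ≡ 8415 (mod 24225), where 24225 = lcm(285, 425).
gcd(24225, 35) = 5 and 5 | (0 − 8415), so the pair is consistent; merging gives y ≡ 105315 (mod 169575), where 169575 = lcm(24225, 35).
The solution is unique modulo lcm(285, 425, 35) = 169575.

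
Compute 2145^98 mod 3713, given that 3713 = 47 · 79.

Mod 47: 2145 ≡ 30; by Fermat, exponent reduces to 98 mod 46 = 6; 30^6 ≡ 14 (mod 47).
Mod 79: 2145 ≡ 12; by Fermat, exponent reduces to 98 mod 78 = 20; 12^20 ≡ 64 (mod 79).
Combine by CRT: x ≡ 14 (mod 47), x ≡ 64 (mod 79) ⇒ x ≡ 1565 (mod 3713).

1565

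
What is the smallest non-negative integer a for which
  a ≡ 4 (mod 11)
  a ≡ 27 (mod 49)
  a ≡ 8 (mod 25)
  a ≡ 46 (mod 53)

658783

From a ≡ 4 (mod 11) write a = 4 + 11t. Substituting into a ≡ 27 (mod 49) gives 11t ≡ 23 (mod 49), and since 11⁻¹ ≡ 9 (mod 49), t ≡ 11. Hence a ≡ 4 + 11·11 = 125 (mod 539).
From a ≡ 125 (mod 539) write a = 125 + 539t. Substituting into a ≡ 8 (mod 25) gives 539t ≡ 8 (mod 25), and since 14⁻¹ ≡ 9 (mod 25), t ≡ 22. Hence a ≡ 125 + 539·22 = 11983 (mod 13475).
From a ≡ 11983 (mod 13475) write a = 11983 + 13475t. Substituting into a ≡ 46 (mod 53) gives 13475t ≡ 41 (mod 53), and since 13⁻¹ ≡ 49 (mod 53), t ≡ 48. Hence a ≡ 11983 + 13475·48 = 658783 (mod 714175).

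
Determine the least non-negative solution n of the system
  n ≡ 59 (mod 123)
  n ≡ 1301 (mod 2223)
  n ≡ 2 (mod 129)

1061672

Combine the congruences pairwise.
gcd(123, 2223) = 3 and 3 | (1301 − 59), so the pair is consistent; merging gives n ≡ 59099 (mod 91143), where 91143 = lcm(123, 2223).
gcd(91143, 129) = 3 and 3 | (2 − 59099), so the pair is consistent; merging gives n ≡ 1061672 (mod 3919149), where 3919149 = lcm(91143, 129).
The solution is unique modulo lcm(123, 2223, 129) = 3919149.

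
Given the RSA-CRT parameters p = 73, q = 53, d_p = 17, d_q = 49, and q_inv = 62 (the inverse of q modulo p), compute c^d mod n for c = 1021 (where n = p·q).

1824

m₁ = c^(d_p) mod p: c ≡ 72 (mod 73), and 72^17 mod 73 = 72.
m₂ = c^(d_q) mod q: c ≡ 14 (mod 53), and 14^49 mod 53 = 22.
h = q_inv·(m₁ − m₂) mod p = 62·(72 − 22) mod 73 = 34.
m = m₂ + h·q = 22 + 34·53 = 1824.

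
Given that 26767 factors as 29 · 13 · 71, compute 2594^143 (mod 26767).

4604

Mod 29: 2594 ≡ 13; by Fermat, exponent reduces to 143 mod 28 = 3; 13^3 ≡ 22 (mod 29).
Mod 13: 2594 ≡ 7; by Fermat, exponent reduces to 143 mod 12 = 11; 7^11 ≡ 2 (mod 13).
Mod 71: 2594 ≡ 38; by Fermat, exponent reduces to 143 mod 70 = 3; 38^3 ≡ 60 (mod 71).
Combine by CRT: x ≡ 22 (mod 29), x ≡ 2 (mod 13), x ≡ 60 (mod 71) ⇒ x ≡ 4604 (mod 26767).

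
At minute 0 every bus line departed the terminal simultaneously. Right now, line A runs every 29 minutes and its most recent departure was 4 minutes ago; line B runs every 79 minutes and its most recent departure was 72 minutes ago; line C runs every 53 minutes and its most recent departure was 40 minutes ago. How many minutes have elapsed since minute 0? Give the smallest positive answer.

Combine the congruences pairwise.
From t ≡ 4 (mod 29) write t = 4 + 29s. Substituting into t ≡ 72 (mod 79) gives 29s ≡ 68 (mod 79), and since 29⁻¹ ≡ 30 (mod 79), s ≡ 65. Hence t ≡ 4 + 29·65 = 1889 (mod 2291).
From t ≡ 1889 (mod 2291) write t = 1889 + 2291s. Substituting into t ≡ 40 (mod 53) gives 2291s ≡ 6 (mod 53), and since 12⁻¹ ≡ 31 (mod 53), s ≡ 27. Hence t ≡ 1889 + 2291·27 = 63746 (mod 121423).

63746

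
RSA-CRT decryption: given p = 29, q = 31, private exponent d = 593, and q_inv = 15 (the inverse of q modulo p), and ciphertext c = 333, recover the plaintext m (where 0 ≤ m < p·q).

77

d_p = d mod (p−1) = 593 mod 28 = 5; d_q = d mod (q−1) = 23.
m₁ = c^(d_p) mod p: c ≡ 14 (mod 29), and 14^5 mod 29 = 19.
m₂ = c^(d_q) mod q: c ≡ 23 (mod 31), and 23^23 mod 31 = 15.
h = q_inv·(m₁ − m₂) mod p = 15·(19 − 15) mod 29 = 2.
m = m₂ + h·q = 15 + 2·31 = 77.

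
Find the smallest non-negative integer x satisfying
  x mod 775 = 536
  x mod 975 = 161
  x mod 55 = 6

gcd(775, 975) = 25 and 25 | (161 − 536), so the pair is consistent; merging gives x ≡ 28436 (mod 30225), where 30225 = lcm(775, 975).
gcd(30225, 55) = 5 and 5 | (6 − 28436), so the pair is consistent; merging gives x ≡ 88886 (mod 332475), where 332475 = lcm(30225, 55).
The solution is unique modulo lcm(775, 975, 55) = 332475.

88886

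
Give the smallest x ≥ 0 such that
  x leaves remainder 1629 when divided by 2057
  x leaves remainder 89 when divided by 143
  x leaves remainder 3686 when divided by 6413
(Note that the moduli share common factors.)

gcd(2057, 143) = 11 and 11 | (89 − 1629), so the pair is consistent; merging gives x ≡ 24256 (mod 26741), where 26741 = lcm(2057, 143).
gcd(26741, 6413) = 121 and 121 | (3686 − 24256), so the pair is consistent; merging gives x ≡ 1093896 (mod 1417273), where 1417273 = lcm(26741, 6413).
The solution is unique modulo lcm(2057, 143, 6413) = 1417273.

1093896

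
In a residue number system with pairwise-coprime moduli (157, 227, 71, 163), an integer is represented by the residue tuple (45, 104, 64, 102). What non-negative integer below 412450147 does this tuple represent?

The moduli are pairwise coprime; N = 157·227·71·163 = 412450147.
N/157 = 2627071; 2627071 ≡ 147 (mod 157); 147·47 ≡ 1, so inverse 47.
N/227 = 1816961; 1816961 ≡ 53 (mod 227); 53·30 ≡ 1, so inverse 30.
N/71 = 5809157; 5809157 ≡ 8 (mod 71); 8·9 ≡ 1, so inverse 9.
N/163 = 2530369; 2530369 ≡ 120 (mod 163); 120·72 ≡ 1, so inverse 72.
x ≡ 45·2627071·47 + 104·1816961·30 + 64·5809157·9 + 102·2530369·72 = 33154277853.
33154277853 mod 412450147 = 158266093.

158266093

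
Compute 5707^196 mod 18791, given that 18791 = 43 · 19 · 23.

Mod 43: 5707 ≡ 31; by Fermat, exponent reduces to 196 mod 42 = 28; 31^28 ≡ 6 (mod 43).
Mod 19: 5707 ≡ 7; by Fermat, exponent reduces to 196 mod 18 = 16; 7^16 ≡ 7 (mod 19).
Mod 23: 5707 ≡ 3; by Fermat, exponent reduces to 196 mod 22 = 20; 3^20 ≡ 18 (mod 23).
Combine by CRT: x ≡ 6 (mod 43), x ≡ 7 (mod 19), x ≡ 18 (mod 23) ⇒ x ≡ 1812 (mod 18791).

1812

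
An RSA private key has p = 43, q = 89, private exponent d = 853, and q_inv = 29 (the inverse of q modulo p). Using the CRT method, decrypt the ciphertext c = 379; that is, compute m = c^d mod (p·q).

d_p = d mod (p−1) = 853 mod 42 = 13; d_q = d mod (q−1) = 61.
m₁ = c^(d_p) mod p: c ≡ 35 (mod 43), and 35^13 mod 43 = 16.
m₂ = c^(d_q) mod q: c ≡ 23 (mod 89), and 23^61 mod 89 = 86.
h = q_inv·(m₁ − m₂) mod p = 29·(16 − 86) mod 43 = 34.
m = m₂ + h·q = 86 + 34·89 = 3112.

3112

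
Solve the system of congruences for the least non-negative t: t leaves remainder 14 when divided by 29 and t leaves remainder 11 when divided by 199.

Combine the congruences pairwise.
From t ≡ 14 (mod 29) write t = 14 + 29s. Substituting into t ≡ 11 (mod 199) gives 29s ≡ 196 (mod 199), and since 29⁻¹ ≡ 151 (mod 199), s ≡ 144. Hence t ≡ 14 + 29·144 = 4190 (mod 5771).

4190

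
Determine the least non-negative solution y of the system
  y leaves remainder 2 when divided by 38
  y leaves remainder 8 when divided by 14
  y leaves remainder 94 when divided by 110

gcd(38, 14) = 2 and 2 | (8 − 2), so the pair is consistent; merging gives y ≡ 78 (mod 266), where 266 = lcm(38, 14).
gcd(266, 110) = 2 and 2 | (94 − 78), so the pair is consistent; merging gives y ≡ 10984 (mod 14630), where 14630 = lcm(266, 110).
The solution is unique modulo lcm(38, 14, 110) = 14630.

10984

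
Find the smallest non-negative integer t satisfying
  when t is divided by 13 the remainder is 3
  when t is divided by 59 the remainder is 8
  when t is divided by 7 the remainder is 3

185

The moduli are pairwise coprime; N = 13·59·7 = 5369.
N/13 = 413; 413 ≡ 10 (mod 13); 10·4 ≡ 1, so inverse 4.
N/59 = 91; 91 ≡ 32 (mod 59); 32·24 ≡ 1, so inverse 24.
N/7 = 767; 767 ≡ 4 (mod 7); 4·2 ≡ 1, so inverse 2.
t ≡ 3·413·4 + 8·91·24 + 3·767·2 = 27030.
27030 mod 5369 = 185.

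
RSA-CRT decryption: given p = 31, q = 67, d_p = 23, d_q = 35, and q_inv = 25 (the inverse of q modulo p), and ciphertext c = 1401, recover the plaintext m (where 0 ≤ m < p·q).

m₁ = c^(d_p) mod p: c ≡ 6 (mod 31), and 6^23 mod 31 = 26.
m₂ = c^(d_q) mod q: c ≡ 61 (mod 67), and 61^35 mod 67 = 31.
h = q_inv·(m₁ − m₂) mod p = 25·(26 − 31) mod 31 = 30.
m = m₂ + h·q = 31 + 30·67 = 2041.

2041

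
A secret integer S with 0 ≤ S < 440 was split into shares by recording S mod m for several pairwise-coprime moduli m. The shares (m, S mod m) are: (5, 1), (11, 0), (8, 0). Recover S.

The moduli are pairwise coprime; N = 5·11·8 = 440.
N/5 = 88; 88 ≡ 3 (mod 5); 3·2 ≡ 1, so inverse 2.
N/11 = 40; 40 ≡ 7 (mod 11); 7·8 ≡ 1, so inverse 8.
N/8 = 55; 55 ≡ 7 (mod 8); 7·7 ≡ 1, so inverse 7.
S ≡ 1·88·2 + 0·40·8 + 0·55·7 = 176.
176 mod 440 = 176.

176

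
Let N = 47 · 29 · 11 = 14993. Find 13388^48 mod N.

848

Mod 47: 13388 ≡ 40; by Fermat, exponent reduces to 48 mod 46 = 2; 40^2 ≡ 2 (mod 47).
Mod 29: 13388 ≡ 19; by Fermat, exponent reduces to 48 mod 28 = 20; 19^20 ≡ 7 (mod 29).
Mod 11: 13388 ≡ 1; by Fermat, exponent reduces to 48 mod 10 = 8; 1^8 ≡ 1 (mod 11).
Combine by CRT: x ≡ 2 (mod 47), x ≡ 7 (mod 29), x ≡ 1 (mod 11) ⇒ x ≡ 848 (mod 14993).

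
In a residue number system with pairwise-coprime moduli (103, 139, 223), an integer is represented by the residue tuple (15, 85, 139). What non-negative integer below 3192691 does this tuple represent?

From x ≡ 15 (mod 103) write x = 15 + 103t. Substituting into x ≡ 85 (mod 139) gives 103t ≡ 70 (mod 139), and since 103⁻¹ ≡ 27 (mod 139), t ≡ 83. Hence x ≡ 15 + 103·83 = 8564 (mod 14317).
From x ≡ 8564 (mod 14317) write x = 8564 + 14317t. Substituting into x ≡ 139 (mod 223) gives 14317t ≡ 49 (mod 223), and since 45⁻¹ ≡ 114 (mod 223), t ≡ 11. Hence x ≡ 8564 + 14317·11 = 166051 (mod 3192691).

166051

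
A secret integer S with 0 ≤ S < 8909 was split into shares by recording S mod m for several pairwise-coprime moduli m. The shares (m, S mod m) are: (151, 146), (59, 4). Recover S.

1656

From S ≡ 146 (mod 151) write S = 146 + 151t. Substituting into S ≡ 4 (mod 59) gives 151t ≡ 35 (mod 59), and since 33⁻¹ ≡ 34 (mod 59), t ≡ 10. Hence S ≡ 146 + 151·10 = 1656 (mod 8909).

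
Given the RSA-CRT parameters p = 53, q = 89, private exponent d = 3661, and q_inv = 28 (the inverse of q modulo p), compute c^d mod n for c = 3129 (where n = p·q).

d_p = d mod (p−1) = 3661 mod 52 = 21; d_q = d mod (q−1) = 53.
m₁ = c^(d_p) mod p: c ≡ 2 (mod 53), and 2^21 mod 53 = 48.
m₂ = c^(d_q) mod q: c ≡ 14 (mod 89), and 14^53 mod 89 = 82.
h = q_inv·(m₁ − m₂) mod p = 28·(48 − 82) mod 53 = 2.
m = m₂ + h·q = 82 + 2·89 = 260.

260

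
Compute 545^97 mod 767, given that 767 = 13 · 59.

662

Mod 13: 545 ≡ 12; by Fermat, exponent reduces to 97 mod 12 = 1; 12^1 ≡ 12 (mod 13).
Mod 59: 545 ≡ 14; by Fermat, exponent reduces to 97 mod 58 = 39; 14^39 ≡ 13 (mod 59).
Combine by CRT: x ≡ 12 (mod 13), x ≡ 13 (mod 59) ⇒ x ≡ 662 (mod 767).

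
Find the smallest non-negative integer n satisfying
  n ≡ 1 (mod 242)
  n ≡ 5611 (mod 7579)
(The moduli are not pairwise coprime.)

96559

gcd(242, 7579) = 11 and 11 | (5611 − 1), so the pair is consistent; merging gives n ≡ 96559 (mod 166738), where 166738 = lcm(242, 7579).
The solution is unique modulo lcm(242, 7579) = 166738.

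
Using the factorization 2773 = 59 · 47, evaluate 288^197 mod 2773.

Mod 59: 288 ≡ 52; by Fermat, exponent reduces to 197 mod 58 = 23; 52^23 ≡ 39 (mod 59).
Mod 47: 288 ≡ 6; by Fermat, exponent reduces to 197 mod 46 = 13; 6^13 ≡ 34 (mod 47).
Combine by CRT: x ≡ 39 (mod 59), x ≡ 34 (mod 47) ⇒ x ≡ 1632 (mod 2773).

1632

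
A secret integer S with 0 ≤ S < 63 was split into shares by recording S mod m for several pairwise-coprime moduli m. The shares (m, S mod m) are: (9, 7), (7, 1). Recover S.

43

Combine the congruences pairwise.
From S ≡ 7 (mod 9) write S = 7 + 9t. Substituting into S ≡ 1 (mod 7) gives 9t ≡ 1 (mod 7), and since 2⁻¹ ≡ 4 (mod 7), t ≡ 4. Hence S ≡ 7 + 9·4 = 43 (mod 63).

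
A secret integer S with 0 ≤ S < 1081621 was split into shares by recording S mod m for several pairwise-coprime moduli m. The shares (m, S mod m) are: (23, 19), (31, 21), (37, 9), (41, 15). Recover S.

877538

From S ≡ 19 (mod 23) write S = 19 + 23t. Substituting into S ≡ 21 (mod 31) gives 23t ≡ 2 (mod 31), and since 23⁻¹ ≡ 27 (mod 31), t ≡ 23. Hence S ≡ 19 + 23·23 = 548 (mod 713).
From S ≡ 548 (mod 713) write S = 548 + 713t. Substituting into S ≡ 9 (mod 37) gives 713t ≡ 16 (mod 37), and since 10⁻¹ ≡ 26 (mod 37), t ≡ 9. Hence S ≡ 548 + 713·9 = 6965 (mod 26381).
From S ≡ 6965 (mod 26381) write S = 6965 + 26381t. Substituting into S ≡ 15 (mod 41) gives 26381t ≡ 20 (mod 41), and since 18⁻¹ ≡ 16 (mod 41), t ≡ 33. Hence S ≡ 6965 + 26381·33 = 877538 (mod 1081621).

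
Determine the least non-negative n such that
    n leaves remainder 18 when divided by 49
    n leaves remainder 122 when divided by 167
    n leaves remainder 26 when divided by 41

22166

From n ≡ 18 (mod 49) write n = 18 + 49t. Substituting into n ≡ 122 (mod 167) gives 49t ≡ 104 (mod 167), and since 49⁻¹ ≡ 75 (mod 167), t ≡ 118. Hence n ≡ 18 + 49·118 = 5800 (mod 8183).
From n ≡ 5800 (mod 8183) write n = 5800 + 8183t. Substituting into n ≡ 26 (mod 41) gives 8183t ≡ 7 (mod 41), and since 24⁻¹ ≡ 12 (mod 41), t ≡ 2. Hence n ≡ 5800 + 8183·2 = 22166 (mod 335503).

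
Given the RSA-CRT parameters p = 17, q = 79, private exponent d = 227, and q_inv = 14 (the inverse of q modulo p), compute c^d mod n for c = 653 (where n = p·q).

1193

d_p = d mod (p−1) = 227 mod 16 = 3; d_q = d mod (q−1) = 71.
m₁ = c^(d_p) mod p: c ≡ 7 (mod 17), and 7^3 mod 17 = 3.
m₂ = c^(d_q) mod q: c ≡ 21 (mod 79), and 21^71 mod 79 = 8.
h = q_inv·(m₁ − m₂) mod p = 14·(3 − 8) mod 17 = 15.
m = m₂ + h·q = 8 + 15·79 = 1193.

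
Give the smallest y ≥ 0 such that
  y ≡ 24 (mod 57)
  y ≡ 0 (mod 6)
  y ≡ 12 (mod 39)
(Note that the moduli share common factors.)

480

gcd(57, 6) = 3 and 3 | (0 − 24), so the pair is consistent; merging gives y ≡ 24 (mod 114), where 114 = lcm(57, 6).
gcd(114, 39) = 3 and 3 | (12 − 24), so the pair is consistent; merging gives y ≡ 480 (mod 1482), where 1482 = lcm(114, 39).
The solution is unique modulo lcm(57, 6, 39) = 1482.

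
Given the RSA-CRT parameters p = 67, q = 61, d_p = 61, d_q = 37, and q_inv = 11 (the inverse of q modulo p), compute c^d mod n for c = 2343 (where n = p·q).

m₁ = c^(d_p) mod p: c ≡ 65 (mod 67), and 65^61 mod 67 = 23.
m₂ = c^(d_q) mod q: c ≡ 25 (mod 61), and 25^37 mod 61 = 12.
h = q_inv·(m₁ − m₂) mod p = 11·(23 − 12) mod 67 = 54.
m = m₂ + h·q = 12 + 54·61 = 3306.

3306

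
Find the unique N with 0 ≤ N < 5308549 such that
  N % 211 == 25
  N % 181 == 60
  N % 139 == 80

From N ≡ 25 (mod 211) write N = 25 + 211t. Substituting into N ≡ 60 (mod 181) gives 211t ≡ 35 (mod 181), and since 30⁻¹ ≡ 175 (mod 181), t ≡ 152. Hence N ≡ 25 + 211·152 = 32097 (mod 38191).
From N ≡ 32097 (mod 38191) write N = 32097 + 38191t. Substituting into N ≡ 80 (mod 139) gives 38191t ≡ 92 (mod 139), and since 105⁻¹ ≡ 94 (mod 139), t ≡ 30. Hence N ≡ 32097 + 38191·30 = 1177827 (mod 5308549).

1177827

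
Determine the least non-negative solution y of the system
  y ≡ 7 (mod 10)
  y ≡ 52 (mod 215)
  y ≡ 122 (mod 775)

45847

gcd(10, 215) = 5 and 5 | (52 − 7), so the pair is consistent; merging gives y ≡ 267 (mod 430), where 430 = lcm(10, 215).
gcd(430, 775) = 5 and 5 | (122 − 267), so the pair is consistent; merging gives y ≡ 45847 (mod 66650), where 66650 = lcm(430, 775).
The solution is unique modulo lcm(10, 215, 775) = 66650.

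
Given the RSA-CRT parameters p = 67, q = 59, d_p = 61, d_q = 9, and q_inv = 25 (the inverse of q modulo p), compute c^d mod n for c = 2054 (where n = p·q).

2708

m₁ = c^(d_p) mod p: c ≡ 44 (mod 67), and 44^61 mod 67 = 28.
m₂ = c^(d_q) mod q: c ≡ 48 (mod 59), and 48^9 mod 59 = 53.
h = q_inv·(m₁ − m₂) mod p = 25·(28 − 53) mod 67 = 45.
m = m₂ + h·q = 53 + 45·59 = 2708.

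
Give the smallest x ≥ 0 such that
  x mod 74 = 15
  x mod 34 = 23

533

Combine the congruences pairwise.
gcd(74, 34) = 2 and 2 | (23 − 15), so the pair is consistent; merging gives x ≡ 533 (mod 1258), where 1258 = lcm(74, 34).
The solution is unique modulo lcm(74, 34) = 1258.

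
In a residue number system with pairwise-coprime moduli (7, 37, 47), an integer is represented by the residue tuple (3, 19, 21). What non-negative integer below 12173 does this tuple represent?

8011

The moduli are pairwise coprime; N = 7·37·47 = 12173.
N/7 = 1739; 1739 ≡ 3 (mod 7); 3·5 ≡ 1, so inverse 5.
N/37 = 329; 329 ≡ 33 (mod 37); 33·9 ≡ 1, so inverse 9.
N/47 = 259; 259 ≡ 24 (mod 47); 24·2 ≡ 1, so inverse 2.
x ≡ 3·1739·5 + 19·329·9 + 21·259·2 = 93222.
93222 mod 12173 = 8011.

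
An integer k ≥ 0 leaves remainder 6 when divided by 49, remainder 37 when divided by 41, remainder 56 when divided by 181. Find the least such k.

The moduli are pairwise coprime; N = 49·41·181 = 363629.
N/49 = 7421; 7421 ≡ 22 (mod 49); 22·29 ≡ 1, so inverse 29.
N/41 = 8869; 8869 ≡ 13 (mod 41); 13·19 ≡ 1, so inverse 19.
N/181 = 2009; 2009 ≡ 18 (mod 181); 18·171 ≡ 1, so inverse 171.
k ≡ 6·7421·29 + 37·8869·19 + 56·2009·171 = 26764345.
26764345 mod 363629 = 219428.

219428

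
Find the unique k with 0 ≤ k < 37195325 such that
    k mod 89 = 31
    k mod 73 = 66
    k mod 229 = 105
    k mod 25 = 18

8747218

The moduli are pairwise coprime; N = 89·73·229·25 = 37195325.
N/89 = 417925; 417925 ≡ 70 (mod 89); 70·14 ≡ 1, so inverse 14.
N/73 = 509525; 509525 ≡ 58 (mod 73); 58·34 ≡ 1, so inverse 34.
N/229 = 162425; 162425 ≡ 64 (mod 229); 64·68 ≡ 1, so inverse 68.
N/25 = 1487813; 1487813 ≡ 13 (mod 25); 13·2 ≡ 1, so inverse 2.
k ≡ 31·417925·14 + 66·509525·34 + 105·162425·68 + 18·1487813·2 = 2538029318.
2538029318 mod 37195325 = 8747218.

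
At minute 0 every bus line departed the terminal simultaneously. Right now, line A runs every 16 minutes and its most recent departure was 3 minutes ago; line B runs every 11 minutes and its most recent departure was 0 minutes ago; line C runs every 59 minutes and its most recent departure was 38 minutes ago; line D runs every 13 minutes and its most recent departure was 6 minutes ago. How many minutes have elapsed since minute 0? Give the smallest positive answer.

10835

From t ≡ 3 (mod 16) write t = 3 + 16s. Substituting into t ≡ 0 (mod 11) gives 16s ≡ 8 (mod 11), and since 5⁻¹ ≡ 9 (mod 11), s ≡ 6. Hence t ≡ 3 + 16·6 = 99 (mod 176).
From t ≡ 99 (mod 176) write t = 99 + 176s. Substituting into t ≡ 38 (mod 59) gives 176s ≡ 57 (mod 59), and since 58⁻¹ ≡ 58 (mod 59), s ≡ 2. Hence t ≡ 99 + 176·2 = 451 (mod 10384).
From t ≡ 451 (mod 10384) write t = 451 + 10384s. Substituting into t ≡ 6 (mod 13) gives 10384s ≡ 10 (mod 13), and since 10⁻¹ ≡ 4 (mod 13), s ≡ 1. Hence t ≡ 451 + 10384·1 = 10835 (mod 134992).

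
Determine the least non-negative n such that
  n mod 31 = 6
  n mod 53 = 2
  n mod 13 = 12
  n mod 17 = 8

28092

The moduli are pairwise coprime; M = 31·53·13·17 = 363103.
M/31 = 11713; 11713 ≡ 26 (mod 31); 26·6 ≡ 1, so inverse 6.
M/53 = 6851; 6851 ≡ 14 (mod 53); 14·19 ≡ 1, so inverse 19.
M/13 = 27931; 27931 ≡ 7 (mod 13); 7·2 ≡ 1, so inverse 2.
M/17 = 21359; 21359 ≡ 7 (mod 17); 7·5 ≡ 1, so inverse 5.
n ≡ 6·11713·6 + 2·6851·19 + 12·27931·2 + 8·21359·5 = 2206710.
2206710 mod 363103 = 28092.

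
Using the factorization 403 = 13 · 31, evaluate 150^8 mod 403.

Mod 13: 150 ≡ 7; 7^8 ≡ 3 (mod 13).
Mod 31: 150 ≡ 26; 26^8 ≡ 25 (mod 31).
Combine by CRT: x ≡ 3 (mod 13), x ≡ 25 (mod 31) ⇒ x ≡ 211 (mod 403).

211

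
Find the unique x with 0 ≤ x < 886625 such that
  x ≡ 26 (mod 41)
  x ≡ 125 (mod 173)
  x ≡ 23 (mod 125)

From x ≡ 26 (mod 41) write x = 26 + 41t. Substituting into x ≡ 125 (mod 173) gives 41t ≡ 99 (mod 173), and since 41⁻¹ ≡ 38 (mod 173), t ≡ 129. Hence x ≡ 26 + 41·129 = 5315 (mod 7093).
From x ≡ 5315 (mod 7093) write x = 5315 + 7093t. Substituting into x ≡ 23 (mod 125) gives 7093t ≡ 83 (mod 125), and since 93⁻¹ ≡ 82 (mod 125), t ≡ 56. Hence x ≡ 5315 + 7093·56 = 402523 (mod 886625).

402523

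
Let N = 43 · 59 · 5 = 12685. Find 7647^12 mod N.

12041

Mod 43: 7647 ≡ 36; 36^12 ≡ 1 (mod 43).
Mod 59: 7647 ≡ 36; 36^12 ≡ 5 (mod 59).
Mod 5: 7647 ≡ 2; since 4 | 12, by Fermat 2^12 ≡ 1 (mod 5).
Combine by CRT: x ≡ 1 (mod 43), x ≡ 5 (mod 59), x ≡ 1 (mod 5) ⇒ x ≡ 12041 (mod 12685).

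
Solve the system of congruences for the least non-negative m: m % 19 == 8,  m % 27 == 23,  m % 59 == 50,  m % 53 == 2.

The moduli are pairwise coprime; N = 19·27·59·53 = 1604151.
N/19 = 84429; 84429 ≡ 12 (mod 19); 12·8 ≡ 1, so inverse 8.
N/27 = 59413; 59413 ≡ 13 (mod 27); 13·25 ≡ 1, so inverse 25.
N/59 = 27189; 27189 ≡ 49 (mod 59); 49·53 ≡ 1, so inverse 53.
N/53 = 30267; 30267 ≡ 4 (mod 53); 4·40 ≡ 1, so inverse 40.
m ≡ 8·84429·8 + 23·59413·25 + 50·27189·53 + 2·30267·40 = 114038141.
114038141 mod 1604151 = 143420.

143420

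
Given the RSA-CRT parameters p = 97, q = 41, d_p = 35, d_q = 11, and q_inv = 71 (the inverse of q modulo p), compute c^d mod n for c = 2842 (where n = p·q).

1470

m₁ = c^(d_p) mod p: c ≡ 29 (mod 97), and 29^35 mod 97 = 15.
m₂ = c^(d_q) mod q: c ≡ 13 (mod 41), and 13^11 mod 41 = 35.
h = q_inv·(m₁ − m₂) mod p = 71·(15 − 35) mod 97 = 35.
m = m₂ + h·q = 35 + 35·41 = 1470.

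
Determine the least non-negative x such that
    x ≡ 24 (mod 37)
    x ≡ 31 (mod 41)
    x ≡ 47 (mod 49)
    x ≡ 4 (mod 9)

425857

From x ≡ 24 (mod 37) write x = 24 + 37t. Substituting into x ≡ 31 (mod 41) gives 37t ≡ 7 (mod 41), and since 37⁻¹ ≡ 10 (mod 41), t ≡ 29. Hence x ≡ 24 + 37·29 = 1097 (mod 1517).
From x ≡ 1097 (mod 1517) write x = 1097 + 1517t. Substituting into x ≡ 47 (mod 49) gives 1517t ≡ 28 (mod 49), and since 47⁻¹ ≡ 24 (mod 49), t ≡ 35. Hence x ≡ 1097 + 1517·35 = 54192 (mod 74333).
From x ≡ 54192 (mod 74333) write x = 54192 + 74333t. Substituting into x ≡ 4 (mod 9) gives 74333t ≡ 1 (mod 9), and since 2⁻¹ ≡ 5 (mod 9), t ≡ 5. Hence x ≡ 54192 + 74333·5 = 425857 (mod 668997).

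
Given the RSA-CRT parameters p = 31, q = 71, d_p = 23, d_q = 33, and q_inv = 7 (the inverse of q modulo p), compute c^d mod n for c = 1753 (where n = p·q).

912

m₁ = c^(d_p) mod p: c ≡ 17 (mod 31), and 17^23 mod 31 = 13.
m₂ = c^(d_q) mod q: c ≡ 49 (mod 71), and 49^33 mod 71 = 60.
h = q_inv·(m₁ − m₂) mod p = 7·(13 − 60) mod 31 = 12.
m = m₂ + h·q = 60 + 12·71 = 912.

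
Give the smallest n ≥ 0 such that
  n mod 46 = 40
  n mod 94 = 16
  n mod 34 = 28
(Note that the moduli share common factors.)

5468

Combine the congruences pairwise.
gcd(46, 94) = 2 and 2 | (16 − 40), so the pair is consistent; merging gives n ≡ 1144 (mod 2162), where 2162 = lcm(46, 94).
gcd(2162, 34) = 2 and 2 | (28 − 1144), so the pair is consistent; merging gives n ≡ 5468 (mod 36754), where 36754 = lcm(2162, 34).
The solution is unique modulo lcm(46, 94, 34) = 36754.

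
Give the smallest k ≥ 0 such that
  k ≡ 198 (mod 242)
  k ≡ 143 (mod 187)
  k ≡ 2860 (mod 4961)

82236

Combine the congruences pairwise.
gcd(242, 187) = 11 and 11 | (143 − 198), so the pair is consistent; merging gives k ≡ 4070 (mod 4114), where 4114 = lcm(242, 187).
gcd(4114, 4961) = 121 and 121 | (2860 − 4070), so the pair is consistent; merging gives k ≡ 82236 (mod 168674), where 168674 = lcm(4114, 4961).
The solution is unique modulo lcm(242, 187, 4961) = 168674.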